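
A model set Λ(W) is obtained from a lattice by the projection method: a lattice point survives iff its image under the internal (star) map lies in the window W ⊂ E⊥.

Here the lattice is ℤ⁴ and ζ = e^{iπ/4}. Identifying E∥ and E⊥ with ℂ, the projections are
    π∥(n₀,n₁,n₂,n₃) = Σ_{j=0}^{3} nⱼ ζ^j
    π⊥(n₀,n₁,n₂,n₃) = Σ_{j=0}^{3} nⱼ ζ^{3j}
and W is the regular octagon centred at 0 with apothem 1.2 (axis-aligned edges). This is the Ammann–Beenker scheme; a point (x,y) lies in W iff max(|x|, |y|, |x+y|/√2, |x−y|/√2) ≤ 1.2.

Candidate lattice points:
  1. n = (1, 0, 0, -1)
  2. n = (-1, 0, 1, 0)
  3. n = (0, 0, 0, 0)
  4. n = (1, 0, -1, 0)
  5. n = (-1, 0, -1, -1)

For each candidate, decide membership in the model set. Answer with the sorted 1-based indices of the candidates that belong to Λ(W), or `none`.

1, 3

Internal map: ζ^{3j} for j=0..3 gives (1,0), (−√2/2,√2/2), (0,−1), (√2/2,√2/2).
candidate 1: n = (1, 0, 0, -1) → π⊥ ≈ (+0.292893, -0.707107); max(|x|,|y|,|x±y|/√2) = 0.707107 ≤ 1.2 ⇒ ∈ W
candidate 2: n = (-1, 0, 1, 0) → π⊥ ≈ (-1.000000, -1.000000); max(|x|,|y|,|x±y|/√2) = 1.414214 > 1.2 ⇒ ∉ W
candidate 3: n = (0, 0, 0, 0) → π⊥ ≈ (+0.000000, +0.000000); max(|x|,|y|,|x±y|/√2) = 0.000000 ≤ 1.2 ⇒ ∈ W
candidate 4: n = (1, 0, -1, 0) → π⊥ ≈ (+1.000000, +1.000000); max(|x|,|y|,|x±y|/√2) = 1.414214 > 1.2 ⇒ ∉ W
candidate 5: n = (-1, 0, -1, -1) → π⊥ ≈ (-1.707107, +0.292893); max(|x|,|y|,|x±y|/√2) = 1.707107 > 1.2 ⇒ ∉ W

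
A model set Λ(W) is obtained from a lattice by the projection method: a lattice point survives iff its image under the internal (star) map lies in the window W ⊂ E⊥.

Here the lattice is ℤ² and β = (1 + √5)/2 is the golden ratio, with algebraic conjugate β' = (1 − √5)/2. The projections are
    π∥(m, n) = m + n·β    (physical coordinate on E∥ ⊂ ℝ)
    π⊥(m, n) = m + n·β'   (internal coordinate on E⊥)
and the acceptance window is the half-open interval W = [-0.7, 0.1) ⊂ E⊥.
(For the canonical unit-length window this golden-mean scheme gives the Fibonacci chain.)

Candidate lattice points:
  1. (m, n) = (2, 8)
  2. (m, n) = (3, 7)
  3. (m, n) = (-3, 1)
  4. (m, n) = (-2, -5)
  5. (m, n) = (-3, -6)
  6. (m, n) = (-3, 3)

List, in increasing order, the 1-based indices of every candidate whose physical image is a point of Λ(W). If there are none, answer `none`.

Numerically β ≈ 1.6180 and β' = −1/β ≈ -0.6180.
candidate 1: (m,n)=(2,8) → π∥ = 2+8·β ≈ 14.9443, π⊥ = 2+8·β' ≈ -2.9443 ∉ [-0.7, 0.1) ⇒ out
candidate 2: (m,n)=(3,7) → π∥ = 3+7·β ≈ 14.3262, π⊥ = 3+7·β' ≈ -1.3262 ∉ [-0.7, 0.1) ⇒ out
candidate 3: (m,n)=(-3,1) → π∥ = -3+1·β ≈ -1.3820, π⊥ = -3+1·β' ≈ -3.6180 ∉ [-0.7, 0.1) ⇒ out
candidate 4: (m,n)=(-2,-5) → π∥ = -2-5·β ≈ -10.0902, π⊥ = -2-5·β' ≈ 1.0902 ∉ [-0.7, 0.1) ⇒ out
candidate 5: (m,n)=(-3,-6) → π∥ = -3-6·β ≈ -12.7082, π⊥ = -3-6·β' ≈ 0.7082 ∉ [-0.7, 0.1) ⇒ out
candidate 6: (m,n)=(-3,3) → π∥ = -3+3·β ≈ 1.8541, π⊥ = -3+3·β' ≈ -4.8541 ∉ [-0.7, 0.1) ⇒ out

none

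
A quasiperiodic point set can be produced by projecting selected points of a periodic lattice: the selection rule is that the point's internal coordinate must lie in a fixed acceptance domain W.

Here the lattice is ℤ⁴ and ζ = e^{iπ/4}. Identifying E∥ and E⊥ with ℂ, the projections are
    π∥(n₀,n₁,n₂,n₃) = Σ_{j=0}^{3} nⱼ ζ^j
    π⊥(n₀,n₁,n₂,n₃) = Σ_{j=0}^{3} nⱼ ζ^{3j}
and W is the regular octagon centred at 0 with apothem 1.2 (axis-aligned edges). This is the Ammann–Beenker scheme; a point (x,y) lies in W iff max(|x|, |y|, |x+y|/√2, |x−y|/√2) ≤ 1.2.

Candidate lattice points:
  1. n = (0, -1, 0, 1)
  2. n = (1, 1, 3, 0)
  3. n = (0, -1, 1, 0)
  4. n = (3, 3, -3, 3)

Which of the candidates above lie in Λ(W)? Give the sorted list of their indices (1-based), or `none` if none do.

none

π⊥(n) = n₀ + n₁ζ³ + n₂ζ⁶ + n₃ζ⁹ where ζ = e^{iπ/4}.
#1 (0, -1, 0, 1): internal (1.414214, 0.000000); octagon support 1.414214 vs apothem 1.2 → ∉ W
#2 (1, 1, 3, 0): internal (0.292893, -2.292893); octagon support 2.292893 vs apothem 1.2 → ∉ W
#3 (0, -1, 1, 0): internal (0.707107, -1.707107); octagon support 1.707107 vs apothem 1.2 → ∉ W
#4 (3, 3, -3, 3): internal (3.000000, 7.242641); octagon support 7.242641 vs apothem 1.2 → ∉ W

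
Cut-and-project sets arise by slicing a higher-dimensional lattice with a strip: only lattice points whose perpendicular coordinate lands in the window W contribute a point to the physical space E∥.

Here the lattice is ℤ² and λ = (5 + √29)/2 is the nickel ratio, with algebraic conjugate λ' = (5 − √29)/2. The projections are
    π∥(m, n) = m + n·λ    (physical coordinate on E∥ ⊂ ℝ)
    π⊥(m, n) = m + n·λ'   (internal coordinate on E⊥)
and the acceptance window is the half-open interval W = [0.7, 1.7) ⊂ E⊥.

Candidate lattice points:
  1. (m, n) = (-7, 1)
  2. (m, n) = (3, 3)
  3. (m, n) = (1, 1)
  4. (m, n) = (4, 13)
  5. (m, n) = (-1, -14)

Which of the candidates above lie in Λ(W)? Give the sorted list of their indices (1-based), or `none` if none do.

3, 4, 5

Compute λ' = (5−√29)/2 = -0.1926, so π⊥(m,n) = m -0.1926·n.
[1] lift (-7,1): star map gives -7.1926; window check 0.7 ≤ -7.1926 < 1.7 is false → out
[2] lift (3,3): star map gives 2.4223; window check 0.7 ≤ 2.4223 < 1.7 is false → out
[3] lift (1,1): star map gives 0.8074; window check 0.7 ≤ 0.8074 < 1.7 is true → IN Λ
[4] lift (4,13): star map gives 1.4964; window check 0.7 ≤ 1.4964 < 1.7 is true → IN Λ
[5] lift (-1,-14): star map gives 1.6962; window check 0.7 ≤ 1.6962 < 1.7 is true → IN Λ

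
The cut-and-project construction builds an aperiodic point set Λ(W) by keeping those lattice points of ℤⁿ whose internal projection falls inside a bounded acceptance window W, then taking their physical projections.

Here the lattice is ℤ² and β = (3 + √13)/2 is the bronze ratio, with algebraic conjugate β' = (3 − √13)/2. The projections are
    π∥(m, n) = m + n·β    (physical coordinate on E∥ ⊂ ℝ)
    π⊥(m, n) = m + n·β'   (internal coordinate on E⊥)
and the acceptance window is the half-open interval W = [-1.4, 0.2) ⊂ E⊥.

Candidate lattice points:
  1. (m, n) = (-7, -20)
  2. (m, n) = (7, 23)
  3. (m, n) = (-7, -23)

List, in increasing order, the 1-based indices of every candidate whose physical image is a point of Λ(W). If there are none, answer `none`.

β' = (3−√13)/2 ≈ -0.30278.
candidate 1: (m,n)=(-7,-20) → π∥ = -7-20·β ≈ -73.05551, π⊥ = -7-20·β' ≈ -0.94449 ∈ [-1.4, 0.2) ⇒ IN Λ
candidate 2: (m,n)=(7,23) → π∥ = 7+23·β ≈ 82.96384, π⊥ = 7+23·β' ≈ 0.03616 ∈ [-1.4, 0.2) ⇒ IN Λ
candidate 3: (m,n)=(-7,-23) → π∥ = -7-23·β ≈ -82.96384, π⊥ = -7-23·β' ≈ -0.03616 ∈ [-1.4, 0.2) ⇒ IN Λ

1, 2, 3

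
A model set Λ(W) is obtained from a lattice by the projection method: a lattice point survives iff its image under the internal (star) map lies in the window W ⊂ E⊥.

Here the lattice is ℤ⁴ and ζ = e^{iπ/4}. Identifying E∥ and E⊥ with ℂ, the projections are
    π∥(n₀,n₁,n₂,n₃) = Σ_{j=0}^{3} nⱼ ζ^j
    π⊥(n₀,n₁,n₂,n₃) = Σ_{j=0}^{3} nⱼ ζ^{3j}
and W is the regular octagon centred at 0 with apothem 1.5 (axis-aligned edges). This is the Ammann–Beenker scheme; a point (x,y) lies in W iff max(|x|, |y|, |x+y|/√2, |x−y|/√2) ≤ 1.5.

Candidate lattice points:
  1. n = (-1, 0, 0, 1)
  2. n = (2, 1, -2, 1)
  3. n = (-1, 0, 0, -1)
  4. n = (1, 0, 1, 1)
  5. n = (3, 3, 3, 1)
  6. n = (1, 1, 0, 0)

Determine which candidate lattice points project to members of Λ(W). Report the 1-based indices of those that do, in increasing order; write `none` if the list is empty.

With ζ = e^{iπ/4} the internal vectors are ζ^0,ζ^3,ζ^6,ζ^9.
candidate 1: n = (-1, 0, 0, 1) → π⊥ ≈ (-0.292893, +0.707107); max(|x|,|y|,|x±y|/√2) = 0.707107 ≤ 1.5 ⇒ ∈ W
candidate 2: n = (2, 1, -2, 1) → π⊥ ≈ (+2.000000, +3.414214); max(|x|,|y|,|x±y|/√2) = 3.828427 > 1.5 ⇒ ∉ W
candidate 3: n = (-1, 0, 0, -1) → π⊥ ≈ (-1.707107, -0.707107); max(|x|,|y|,|x±y|/√2) = 1.707107 > 1.5 ⇒ ∉ W
candidate 4: n = (1, 0, 1, 1) → π⊥ ≈ (+1.707107, -0.292893); max(|x|,|y|,|x±y|/√2) = 1.707107 > 1.5 ⇒ ∉ W
candidate 5: n = (3, 3, 3, 1) → π⊥ ≈ (+1.585786, -0.171573); max(|x|,|y|,|x±y|/√2) = 1.585786 > 1.5 ⇒ ∉ W
candidate 6: n = (1, 1, 0, 0) → π⊥ ≈ (+0.292893, +0.707107); max(|x|,|y|,|x±y|/√2) = 0.707107 ≤ 1.5 ⇒ ∈ W

1, 6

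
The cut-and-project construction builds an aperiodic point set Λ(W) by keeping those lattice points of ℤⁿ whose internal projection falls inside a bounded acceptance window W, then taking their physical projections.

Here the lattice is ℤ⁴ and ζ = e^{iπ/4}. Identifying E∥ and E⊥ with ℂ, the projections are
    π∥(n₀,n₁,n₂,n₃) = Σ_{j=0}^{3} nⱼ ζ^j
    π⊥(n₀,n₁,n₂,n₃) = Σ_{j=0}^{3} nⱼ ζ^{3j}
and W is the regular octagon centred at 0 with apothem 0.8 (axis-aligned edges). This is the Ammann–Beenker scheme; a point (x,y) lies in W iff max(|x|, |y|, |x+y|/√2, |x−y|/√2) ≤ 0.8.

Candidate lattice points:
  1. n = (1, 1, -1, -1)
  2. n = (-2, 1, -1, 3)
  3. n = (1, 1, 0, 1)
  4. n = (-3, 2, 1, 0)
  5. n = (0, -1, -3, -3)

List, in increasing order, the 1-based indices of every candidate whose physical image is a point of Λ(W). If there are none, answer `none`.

none

Internal map: ζ^{3j} for j=0..3 gives (1,0), (−√2/2,√2/2), (0,−1), (√2/2,√2/2).
candidate 1: n = (1, 1, -1, -1) → π⊥ ≈ (-0.4142, +1.0000); max(|x|,|y|,|x±y|/√2) = 1.0000 > 0.8 ⇒ ∉ W
candidate 2: n = (-2, 1, -1, 3) → π⊥ ≈ (-0.5858, +3.8284); max(|x|,|y|,|x±y|/√2) = 3.8284 > 0.8 ⇒ ∉ W
candidate 3: n = (1, 1, 0, 1) → π⊥ ≈ (+1.0000, +1.4142); max(|x|,|y|,|x±y|/√2) = 1.7071 > 0.8 ⇒ ∉ W
candidate 4: n = (-3, 2, 1, 0) → π⊥ ≈ (-4.4142, +0.4142); max(|x|,|y|,|x±y|/√2) = 4.4142 > 0.8 ⇒ ∉ W
candidate 5: n = (0, -1, -3, -3) → π⊥ ≈ (-1.4142, +0.1716); max(|x|,|y|,|x±y|/√2) = 1.4142 > 0.8 ⇒ ∉ W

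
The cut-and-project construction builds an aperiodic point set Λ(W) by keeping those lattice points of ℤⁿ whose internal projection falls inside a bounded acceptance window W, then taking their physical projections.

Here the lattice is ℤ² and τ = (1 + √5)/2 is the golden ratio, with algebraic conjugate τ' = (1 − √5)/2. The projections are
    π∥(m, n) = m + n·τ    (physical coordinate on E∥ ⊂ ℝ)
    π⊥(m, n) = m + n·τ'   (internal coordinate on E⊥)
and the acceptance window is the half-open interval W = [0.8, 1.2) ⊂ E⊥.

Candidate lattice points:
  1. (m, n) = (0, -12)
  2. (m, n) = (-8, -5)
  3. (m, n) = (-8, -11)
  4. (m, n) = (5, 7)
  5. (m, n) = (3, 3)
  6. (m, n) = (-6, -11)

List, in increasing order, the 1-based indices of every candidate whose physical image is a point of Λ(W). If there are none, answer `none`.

5

τ' = (1−√5)/2 ≈ -0.61803.
[1] lift (0,-12): star map gives 7.41641; window check 0.8 ≤ 7.41641 < 1.2 is false → out
[2] lift (-8,-5): star map gives -4.90983; window check 0.8 ≤ -4.90983 < 1.2 is false → out
[3] lift (-8,-11): star map gives -1.20163; window check 0.8 ≤ -1.20163 < 1.2 is false → out
[4] lift (5,7): star map gives 0.67376; window check 0.8 ≤ 0.67376 < 1.2 is false → out
[5] lift (3,3): star map gives 1.14590; window check 0.8 ≤ 1.14590 < 1.2 is true → IN Λ
[6] lift (-6,-11): star map gives 0.79837; window check 0.8 ≤ 0.79837 < 1.2 is false → out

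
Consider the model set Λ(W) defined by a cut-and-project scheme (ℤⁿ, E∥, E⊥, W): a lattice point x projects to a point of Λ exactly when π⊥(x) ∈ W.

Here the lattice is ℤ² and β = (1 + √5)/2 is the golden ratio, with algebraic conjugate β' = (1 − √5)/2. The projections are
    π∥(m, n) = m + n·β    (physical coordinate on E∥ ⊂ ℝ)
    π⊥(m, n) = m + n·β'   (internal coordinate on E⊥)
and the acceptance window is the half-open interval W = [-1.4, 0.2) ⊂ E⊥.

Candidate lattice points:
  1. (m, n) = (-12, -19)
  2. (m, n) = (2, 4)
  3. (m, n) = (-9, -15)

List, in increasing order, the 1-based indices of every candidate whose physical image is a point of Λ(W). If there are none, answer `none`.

β' = (1−√5)/2 ≈ -0.61803.
[1] lift (-12,-19): star map gives -0.25735; window check -1.4 ≤ -0.25735 < 0.2 is true → IN Λ
[2] lift (2,4): star map gives -0.47214; window check -1.4 ≤ -0.47214 < 0.2 is true → IN Λ
[3] lift (-9,-15): star map gives 0.27051; window check -1.4 ≤ 0.27051 < 0.2 is false → out

1, 2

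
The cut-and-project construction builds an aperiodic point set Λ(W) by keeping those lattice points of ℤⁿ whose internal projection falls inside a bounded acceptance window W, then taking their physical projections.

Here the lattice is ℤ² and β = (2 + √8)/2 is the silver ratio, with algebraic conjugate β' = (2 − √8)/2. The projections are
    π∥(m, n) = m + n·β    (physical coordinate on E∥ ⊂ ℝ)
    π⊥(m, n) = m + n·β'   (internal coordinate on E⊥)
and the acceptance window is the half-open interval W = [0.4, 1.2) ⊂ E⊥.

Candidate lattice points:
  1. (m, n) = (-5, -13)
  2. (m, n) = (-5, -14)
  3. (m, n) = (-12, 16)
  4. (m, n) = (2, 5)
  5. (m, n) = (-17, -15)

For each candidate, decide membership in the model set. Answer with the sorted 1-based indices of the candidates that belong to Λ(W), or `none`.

Numerically β ≈ 2.4142 and β' = −1/β ≈ -0.4142.
candidate 1: (m,n)=(-5,-13) → π∥ = -5-13·β ≈ -36.3848, π⊥ = -5-13·β' ≈ 0.3848 ∉ [0.4, 1.2) ⇒ out
candidate 2: (m,n)=(-5,-14) → π∥ = -5-14·β ≈ -38.7990, π⊥ = -5-14·β' ≈ 0.7990 ∈ [0.4, 1.2) ⇒ IN Λ
candidate 3: (m,n)=(-12,16) → π∥ = -12+16·β ≈ 26.6274, π⊥ = -12+16·β' ≈ -18.6274 ∉ [0.4, 1.2) ⇒ out
candidate 4: (m,n)=(2,5) → π∥ = 2+5·β ≈ 14.0711, π⊥ = 2+5·β' ≈ -0.0711 ∉ [0.4, 1.2) ⇒ out
candidate 5: (m,n)=(-17,-15) → π∥ = -17-15·β ≈ -53.2132, π⊥ = -17-15·β' ≈ -10.7868 ∉ [0.4, 1.2) ⇒ out

2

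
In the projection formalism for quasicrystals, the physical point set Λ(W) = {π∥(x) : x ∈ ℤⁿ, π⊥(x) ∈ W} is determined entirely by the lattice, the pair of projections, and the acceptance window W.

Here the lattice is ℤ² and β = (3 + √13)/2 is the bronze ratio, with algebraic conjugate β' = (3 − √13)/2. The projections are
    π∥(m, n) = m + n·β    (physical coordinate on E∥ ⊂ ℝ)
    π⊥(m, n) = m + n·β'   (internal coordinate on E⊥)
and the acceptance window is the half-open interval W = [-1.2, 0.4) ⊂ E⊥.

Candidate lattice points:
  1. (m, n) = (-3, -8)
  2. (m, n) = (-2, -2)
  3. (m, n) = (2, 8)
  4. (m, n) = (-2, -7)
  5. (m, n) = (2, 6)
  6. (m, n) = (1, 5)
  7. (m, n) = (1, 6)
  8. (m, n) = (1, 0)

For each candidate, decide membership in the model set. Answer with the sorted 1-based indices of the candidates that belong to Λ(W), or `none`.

1, 3, 4, 5, 6, 7

Compute β' = (3−√13)/2 = -0.302776, so π⊥(m,n) = m -0.302776·n.
[1] lift (-3,-8): star map gives -0.577795; window check -1.2 ≤ -0.577795 < 0.4 is true → IN Λ
[2] lift (-2,-2): star map gives -1.394449; window check -1.2 ≤ -1.394449 < 0.4 is false → out
[3] lift (2,8): star map gives -0.422205; window check -1.2 ≤ -0.422205 < 0.4 is true → IN Λ
[4] lift (-2,-7): star map gives 0.119429; window check -1.2 ≤ 0.119429 < 0.4 is true → IN Λ
[5] lift (2,6): star map gives 0.183346; window check -1.2 ≤ 0.183346 < 0.4 is true → IN Λ
[6] lift (1,5): star map gives -0.513878; window check -1.2 ≤ -0.513878 < 0.4 is true → IN Λ
[7] lift (1,6): star map gives -0.816654; window check -1.2 ≤ -0.816654 < 0.4 is true → IN Λ
[8] lift (1,0): star map gives 1.000000; window check -1.2 ≤ 1.000000 < 0.4 is false → out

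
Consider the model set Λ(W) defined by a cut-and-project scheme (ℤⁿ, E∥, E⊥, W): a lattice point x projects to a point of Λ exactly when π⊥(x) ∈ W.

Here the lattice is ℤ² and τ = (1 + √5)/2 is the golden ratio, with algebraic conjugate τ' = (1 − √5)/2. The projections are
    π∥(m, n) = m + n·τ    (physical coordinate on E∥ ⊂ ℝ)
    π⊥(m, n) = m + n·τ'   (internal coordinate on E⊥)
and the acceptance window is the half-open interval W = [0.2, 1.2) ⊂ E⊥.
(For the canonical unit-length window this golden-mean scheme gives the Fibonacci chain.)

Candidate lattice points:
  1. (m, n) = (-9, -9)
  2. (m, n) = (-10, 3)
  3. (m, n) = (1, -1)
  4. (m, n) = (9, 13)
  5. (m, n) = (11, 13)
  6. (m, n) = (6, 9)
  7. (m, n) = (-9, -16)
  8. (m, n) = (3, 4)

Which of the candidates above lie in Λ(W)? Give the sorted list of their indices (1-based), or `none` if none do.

4, 6, 7, 8

Numerically τ ≈ 1.618034 and τ' = −1/τ ≈ -0.618034.
[1] lift (-9,-9): star map gives -3.437694; window check 0.2 ≤ -3.437694 < 1.2 is false → out
[2] lift (-10,3): star map gives -11.854102; window check 0.2 ≤ -11.854102 < 1.2 is false → out
[3] lift (1,-1): star map gives 1.618034; window check 0.2 ≤ 1.618034 < 1.2 is false → out
[4] lift (9,13): star map gives 0.965558; window check 0.2 ≤ 0.965558 < 1.2 is true → IN Λ
[5] lift (11,13): star map gives 2.965558; window check 0.2 ≤ 2.965558 < 1.2 is false → out
[6] lift (6,9): star map gives 0.437694; window check 0.2 ≤ 0.437694 < 1.2 is true → IN Λ
[7] lift (-9,-16): star map gives 0.888544; window check 0.2 ≤ 0.888544 < 1.2 is true → IN Λ
[8] lift (3,4): star map gives 0.527864; window check 0.2 ≤ 0.527864 < 1.2 is true → IN Λ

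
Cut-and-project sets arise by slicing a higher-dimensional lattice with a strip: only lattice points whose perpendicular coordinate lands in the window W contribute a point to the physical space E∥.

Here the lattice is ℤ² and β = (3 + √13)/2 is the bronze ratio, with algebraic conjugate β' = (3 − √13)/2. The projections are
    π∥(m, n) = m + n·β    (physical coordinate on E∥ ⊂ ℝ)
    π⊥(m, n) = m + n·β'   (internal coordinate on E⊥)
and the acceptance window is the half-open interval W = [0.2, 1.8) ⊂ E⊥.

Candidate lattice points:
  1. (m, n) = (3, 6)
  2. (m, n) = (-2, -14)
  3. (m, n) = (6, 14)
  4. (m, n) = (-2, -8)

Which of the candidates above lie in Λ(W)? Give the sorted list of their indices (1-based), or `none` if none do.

Compute β' = (3−√13)/2 = -0.3028, so π⊥(m,n) = m -0.3028·n.
candidate 1: (m,n)=(3,6) → π∥ = 3+6·β ≈ 22.8167, π⊥ = 3+6·β' ≈ 1.1833 ∈ [0.2, 1.8) ⇒ IN Λ
candidate 2: (m,n)=(-2,-14) → π∥ = -2-14·β ≈ -48.2389, π⊥ = -2-14·β' ≈ 2.2389 ∉ [0.2, 1.8) ⇒ out
candidate 3: (m,n)=(6,14) → π∥ = 6+14·β ≈ 52.2389, π⊥ = 6+14·β' ≈ 1.7611 ∈ [0.2, 1.8) ⇒ IN Λ
candidate 4: (m,n)=(-2,-8) → π∥ = -2-8·β ≈ -28.4222, π⊥ = -2-8·β' ≈ 0.4222 ∈ [0.2, 1.8) ⇒ IN Λ

1, 3, 4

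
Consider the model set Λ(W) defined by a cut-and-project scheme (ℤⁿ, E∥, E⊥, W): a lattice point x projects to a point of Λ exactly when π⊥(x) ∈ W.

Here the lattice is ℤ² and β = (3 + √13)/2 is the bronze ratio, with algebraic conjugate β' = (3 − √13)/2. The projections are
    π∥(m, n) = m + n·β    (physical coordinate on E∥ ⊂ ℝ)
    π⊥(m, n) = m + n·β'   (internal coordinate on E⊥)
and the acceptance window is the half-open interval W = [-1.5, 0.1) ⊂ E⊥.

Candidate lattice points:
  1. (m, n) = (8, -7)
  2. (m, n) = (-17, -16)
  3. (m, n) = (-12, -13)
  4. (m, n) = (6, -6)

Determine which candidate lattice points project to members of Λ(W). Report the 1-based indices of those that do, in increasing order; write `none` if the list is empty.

none

Numerically β ≈ 3.3028 and β' = −1/β ≈ -0.3028.
[1] lift (8,-7): star map gives 10.1194; window check -1.5 ≤ 10.1194 < 0.1 is false → out
[2] lift (-17,-16): star map gives -12.1556; window check -1.5 ≤ -12.1556 < 0.1 is false → out
[3] lift (-12,-13): star map gives -8.0639; window check -1.5 ≤ -8.0639 < 0.1 is false → out
[4] lift (6,-6): star map gives 7.8167; window check -1.5 ≤ 7.8167 < 0.1 is false → out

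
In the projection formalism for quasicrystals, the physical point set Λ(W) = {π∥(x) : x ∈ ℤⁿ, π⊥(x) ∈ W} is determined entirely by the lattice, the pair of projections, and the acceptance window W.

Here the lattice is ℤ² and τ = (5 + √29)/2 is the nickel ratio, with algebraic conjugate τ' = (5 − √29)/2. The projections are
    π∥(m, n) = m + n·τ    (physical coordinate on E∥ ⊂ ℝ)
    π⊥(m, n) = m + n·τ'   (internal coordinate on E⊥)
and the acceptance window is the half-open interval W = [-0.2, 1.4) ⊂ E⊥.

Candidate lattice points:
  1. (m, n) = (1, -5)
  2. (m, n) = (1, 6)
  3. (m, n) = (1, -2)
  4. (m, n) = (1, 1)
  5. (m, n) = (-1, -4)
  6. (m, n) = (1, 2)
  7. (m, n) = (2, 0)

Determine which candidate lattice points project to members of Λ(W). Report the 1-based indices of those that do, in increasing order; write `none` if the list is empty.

τ' = (5−√29)/2 ≈ -0.19258.
candidate 1: (m,n)=(1,-5) → π∥ = 1-5·τ ≈ -24.96291, π⊥ = 1-5·τ' ≈ 1.96291 ∉ [-0.2, 1.4) ⇒ out
candidate 2: (m,n)=(1,6) → π∥ = 1+6·τ ≈ 32.15549, π⊥ = 1+6·τ' ≈ -0.15549 ∈ [-0.2, 1.4) ⇒ IN Λ
candidate 3: (m,n)=(1,-2) → π∥ = 1-2·τ ≈ -9.38516, π⊥ = 1-2·τ' ≈ 1.38516 ∈ [-0.2, 1.4) ⇒ IN Λ
candidate 4: (m,n)=(1,1) → π∥ = 1+1·τ ≈ 6.19258, π⊥ = 1+1·τ' ≈ 0.80742 ∈ [-0.2, 1.4) ⇒ IN Λ
candidate 5: (m,n)=(-1,-4) → π∥ = -1-4·τ ≈ -21.77033, π⊥ = -1-4·τ' ≈ -0.22967 ∉ [-0.2, 1.4) ⇒ out
candidate 6: (m,n)=(1,2) → π∥ = 1+2·τ ≈ 11.38516, π⊥ = 1+2·τ' ≈ 0.61484 ∈ [-0.2, 1.4) ⇒ IN Λ
candidate 7: (m,n)=(2,0) → π∥ = 2+0·τ ≈ 2.00000, π⊥ = 2+0·τ' ≈ 2.00000 ∉ [-0.2, 1.4) ⇒ out

2, 3, 4, 6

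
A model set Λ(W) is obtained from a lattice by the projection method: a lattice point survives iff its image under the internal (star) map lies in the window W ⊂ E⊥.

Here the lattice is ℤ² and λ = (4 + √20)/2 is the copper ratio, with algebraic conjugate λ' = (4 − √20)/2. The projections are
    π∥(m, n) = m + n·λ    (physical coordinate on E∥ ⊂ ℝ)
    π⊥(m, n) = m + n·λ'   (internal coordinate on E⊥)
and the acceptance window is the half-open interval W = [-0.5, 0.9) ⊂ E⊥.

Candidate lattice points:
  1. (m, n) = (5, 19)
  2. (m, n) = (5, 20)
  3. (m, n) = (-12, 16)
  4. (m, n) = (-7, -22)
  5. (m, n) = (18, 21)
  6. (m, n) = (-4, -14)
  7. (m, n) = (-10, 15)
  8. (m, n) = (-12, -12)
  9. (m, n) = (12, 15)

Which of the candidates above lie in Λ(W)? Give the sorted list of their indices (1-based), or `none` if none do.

1, 2

Compute λ' = (4−√20)/2 = -0.2361, so π⊥(m,n) = m -0.2361·n.
candidate 1: (m,n)=(5,19) → π∥ = 5+19·λ ≈ 85.4853, π⊥ = 5+19·λ' ≈ 0.5147 ∈ [-0.5, 0.9) ⇒ IN Λ
candidate 2: (m,n)=(5,20) → π∥ = 5+20·λ ≈ 89.7214, π⊥ = 5+20·λ' ≈ 0.2786 ∈ [-0.5, 0.9) ⇒ IN Λ
candidate 3: (m,n)=(-12,16) → π∥ = -12+16·λ ≈ 55.7771, π⊥ = -12+16·λ' ≈ -15.7771 ∉ [-0.5, 0.9) ⇒ out
candidate 4: (m,n)=(-7,-22) → π∥ = -7-22·λ ≈ -100.1935, π⊥ = -7-22·λ' ≈ -1.8065 ∉ [-0.5, 0.9) ⇒ out
candidate 5: (m,n)=(18,21) → π∥ = 18+21·λ ≈ 106.9574, π⊥ = 18+21·λ' ≈ 13.0426 ∉ [-0.5, 0.9) ⇒ out
candidate 6: (m,n)=(-4,-14) → π∥ = -4-14·λ ≈ -63.3050, π⊥ = -4-14·λ' ≈ -0.6950 ∉ [-0.5, 0.9) ⇒ out
candidate 7: (m,n)=(-10,15) → π∥ = -10+15·λ ≈ 53.5410, π⊥ = -10+15·λ' ≈ -13.5410 ∉ [-0.5, 0.9) ⇒ out
candidate 8: (m,n)=(-12,-12) → π∥ = -12-12·λ ≈ -62.8328, π⊥ = -12-12·λ' ≈ -9.1672 ∉ [-0.5, 0.9) ⇒ out
candidate 9: (m,n)=(12,15) → π∥ = 12+15·λ ≈ 75.5410, π⊥ = 12+15·λ' ≈ 8.4590 ∉ [-0.5, 0.9) ⇒ out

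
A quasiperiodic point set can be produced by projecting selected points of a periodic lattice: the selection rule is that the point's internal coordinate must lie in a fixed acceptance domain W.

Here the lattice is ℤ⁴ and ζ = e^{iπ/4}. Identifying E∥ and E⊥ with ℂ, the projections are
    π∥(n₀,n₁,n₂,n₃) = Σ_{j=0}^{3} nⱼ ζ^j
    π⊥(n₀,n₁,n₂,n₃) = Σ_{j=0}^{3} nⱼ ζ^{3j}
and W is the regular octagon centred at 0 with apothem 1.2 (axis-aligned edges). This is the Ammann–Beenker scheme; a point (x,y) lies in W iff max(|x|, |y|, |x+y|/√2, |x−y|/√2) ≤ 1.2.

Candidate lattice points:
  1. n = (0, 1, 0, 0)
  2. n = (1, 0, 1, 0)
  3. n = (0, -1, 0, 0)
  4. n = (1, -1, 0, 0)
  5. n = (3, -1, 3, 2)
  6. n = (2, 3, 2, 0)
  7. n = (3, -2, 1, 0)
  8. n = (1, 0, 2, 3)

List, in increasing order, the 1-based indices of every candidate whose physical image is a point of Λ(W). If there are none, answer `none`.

1, 3, 6

Internal map: ζ^{3j} for j=0..3 gives (1,0), (−√2/2,√2/2), (0,−1), (√2/2,√2/2).
#1 (0, 1, 0, 0): internal (-0.707107, 0.707107); octagon support 1.000000 vs apothem 1.2 → ∈ W
#2 (1, 0, 1, 0): internal (1.000000, -1.000000); octagon support 1.414214 vs apothem 1.2 → ∉ W
#3 (0, -1, 0, 0): internal (0.707107, -0.707107); octagon support 1.000000 vs apothem 1.2 → ∈ W
#4 (1, -1, 0, 0): internal (1.707107, -0.707107); octagon support 1.707107 vs apothem 1.2 → ∉ W
#5 (3, -1, 3, 2): internal (5.121320, -2.292893); octagon support 5.242641 vs apothem 1.2 → ∉ W
#6 (2, 3, 2, 0): internal (-0.121320, 0.121320); octagon support 0.171573 vs apothem 1.2 → ∈ W
#7 (3, -2, 1, 0): internal (4.414214, -2.414214); octagon support 4.828427 vs apothem 1.2 → ∉ W
#8 (1, 0, 2, 3): internal (3.121320, 0.121320); octagon support 3.121320 vs apothem 1.2 → ∉ W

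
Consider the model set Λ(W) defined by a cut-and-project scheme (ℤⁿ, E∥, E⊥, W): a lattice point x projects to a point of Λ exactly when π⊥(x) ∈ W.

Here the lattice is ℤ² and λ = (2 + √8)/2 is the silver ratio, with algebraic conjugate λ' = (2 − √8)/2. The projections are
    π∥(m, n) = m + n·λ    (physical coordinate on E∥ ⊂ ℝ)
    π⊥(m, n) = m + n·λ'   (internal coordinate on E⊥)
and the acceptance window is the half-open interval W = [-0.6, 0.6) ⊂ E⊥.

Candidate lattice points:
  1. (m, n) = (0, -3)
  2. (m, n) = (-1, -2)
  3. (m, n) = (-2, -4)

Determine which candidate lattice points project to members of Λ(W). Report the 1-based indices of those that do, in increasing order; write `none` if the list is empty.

Numerically λ ≈ 2.41421 and λ' = −1/λ ≈ -0.41421.
[1] lift (0,-3): star map gives 1.24264; window check -0.6 ≤ 1.24264 < 0.6 is false → out
[2] lift (-1,-2): star map gives -0.17157; window check -0.6 ≤ -0.17157 < 0.6 is true → IN Λ
[3] lift (-2,-4): star map gives -0.34315; window check -0.6 ≤ -0.34315 < 0.6 is true → IN Λ

2, 3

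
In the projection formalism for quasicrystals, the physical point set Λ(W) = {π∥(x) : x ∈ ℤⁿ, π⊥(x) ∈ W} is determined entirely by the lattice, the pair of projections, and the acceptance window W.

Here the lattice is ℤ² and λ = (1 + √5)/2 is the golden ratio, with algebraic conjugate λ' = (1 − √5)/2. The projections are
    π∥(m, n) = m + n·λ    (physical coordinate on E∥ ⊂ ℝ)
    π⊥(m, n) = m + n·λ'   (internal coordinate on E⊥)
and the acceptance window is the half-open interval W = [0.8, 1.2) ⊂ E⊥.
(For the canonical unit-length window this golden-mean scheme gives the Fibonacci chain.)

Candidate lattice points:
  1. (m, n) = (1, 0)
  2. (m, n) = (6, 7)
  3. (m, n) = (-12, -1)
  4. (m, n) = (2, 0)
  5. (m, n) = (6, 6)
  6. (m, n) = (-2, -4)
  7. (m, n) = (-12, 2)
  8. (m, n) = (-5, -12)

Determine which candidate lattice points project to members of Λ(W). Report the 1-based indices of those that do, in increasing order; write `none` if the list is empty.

1

Numerically λ ≈ 1.618034 and λ' = −1/λ ≈ -0.618034.
candidate 1: (m,n)=(1,0) → π∥ = 1+0·λ ≈ 1.000000, π⊥ = 1+0·λ' ≈ 1.000000 ∈ [0.8, 1.2) ⇒ IN Λ
candidate 2: (m,n)=(6,7) → π∥ = 6+7·λ ≈ 17.326238, π⊥ = 6+7·λ' ≈ 1.673762 ∉ [0.8, 1.2) ⇒ out
candidate 3: (m,n)=(-12,-1) → π∥ = -12-1·λ ≈ -13.618034, π⊥ = -12-1·λ' ≈ -11.381966 ∉ [0.8, 1.2) ⇒ out
candidate 4: (m,n)=(2,0) → π∥ = 2+0·λ ≈ 2.000000, π⊥ = 2+0·λ' ≈ 2.000000 ∉ [0.8, 1.2) ⇒ out
candidate 5: (m,n)=(6,6) → π∥ = 6+6·λ ≈ 15.708204, π⊥ = 6+6·λ' ≈ 2.291796 ∉ [0.8, 1.2) ⇒ out
candidate 6: (m,n)=(-2,-4) → π∥ = -2-4·λ ≈ -8.472136, π⊥ = -2-4·λ' ≈ 0.472136 ∉ [0.8, 1.2) ⇒ out
candidate 7: (m,n)=(-12,2) → π∥ = -12+2·λ ≈ -8.763932, π⊥ = -12+2·λ' ≈ -13.236068 ∉ [0.8, 1.2) ⇒ out
candidate 8: (m,n)=(-5,-12) → π∥ = -5-12·λ ≈ -24.416408, π⊥ = -5-12·λ' ≈ 2.416408 ∉ [0.8, 1.2) ⇒ out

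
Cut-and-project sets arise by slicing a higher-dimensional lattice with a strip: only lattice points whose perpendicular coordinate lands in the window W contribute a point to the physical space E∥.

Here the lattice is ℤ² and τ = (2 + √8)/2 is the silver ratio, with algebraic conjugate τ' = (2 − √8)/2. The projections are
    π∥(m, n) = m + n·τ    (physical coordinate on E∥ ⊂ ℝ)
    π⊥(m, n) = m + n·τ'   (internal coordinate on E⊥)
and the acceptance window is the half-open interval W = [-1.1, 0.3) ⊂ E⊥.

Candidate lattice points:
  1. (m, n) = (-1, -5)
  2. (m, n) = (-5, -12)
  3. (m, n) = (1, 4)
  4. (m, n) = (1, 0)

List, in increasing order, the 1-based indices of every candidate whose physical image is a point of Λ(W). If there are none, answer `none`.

2, 3

Compute τ' = (2−√8)/2 = -0.41421, so π⊥(m,n) = m -0.41421·n.
candidate 1: (m,n)=(-1,-5) → π∥ = -1-5·τ ≈ -13.07107, π⊥ = -1-5·τ' ≈ 1.07107 ∉ [-1.1, 0.3) ⇒ out
candidate 2: (m,n)=(-5,-12) → π∥ = -5-12·τ ≈ -33.97056, π⊥ = -5-12·τ' ≈ -0.02944 ∈ [-1.1, 0.3) ⇒ IN Λ
candidate 3: (m,n)=(1,4) → π∥ = 1+4·τ ≈ 10.65685, π⊥ = 1+4·τ' ≈ -0.65685 ∈ [-1.1, 0.3) ⇒ IN Λ
candidate 4: (m,n)=(1,0) → π∥ = 1+0·τ ≈ 1.00000, π⊥ = 1+0·τ' ≈ 1.00000 ∉ [-1.1, 0.3) ⇒ out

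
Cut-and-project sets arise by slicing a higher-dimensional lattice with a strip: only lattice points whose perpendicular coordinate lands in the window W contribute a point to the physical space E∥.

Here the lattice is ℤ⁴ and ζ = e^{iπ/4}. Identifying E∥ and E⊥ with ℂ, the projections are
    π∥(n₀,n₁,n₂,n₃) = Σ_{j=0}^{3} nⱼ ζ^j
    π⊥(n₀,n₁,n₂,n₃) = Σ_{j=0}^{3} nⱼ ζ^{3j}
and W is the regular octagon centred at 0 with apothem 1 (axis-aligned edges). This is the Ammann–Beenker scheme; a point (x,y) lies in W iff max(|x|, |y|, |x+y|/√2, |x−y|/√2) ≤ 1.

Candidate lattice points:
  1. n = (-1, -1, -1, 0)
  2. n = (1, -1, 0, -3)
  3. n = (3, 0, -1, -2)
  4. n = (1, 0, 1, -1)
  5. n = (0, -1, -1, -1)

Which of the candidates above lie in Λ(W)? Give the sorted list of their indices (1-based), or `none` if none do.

Internal map: ζ^{3j} for j=0..3 gives (1,0), (−√2/2,√2/2), (0,−1), (√2/2,√2/2).
candidate 1: n = (-1, -1, -1, 0) → π⊥ ≈ (-0.29289, +0.29289); max(|x|,|y|,|x±y|/√2) = 0.41421 ≤ 1 ⇒ ∈ W
candidate 2: n = (1, -1, 0, -3) → π⊥ ≈ (-0.41421, -2.82843); max(|x|,|y|,|x±y|/√2) = 2.82843 > 1 ⇒ ∉ W
candidate 3: n = (3, 0, -1, -2) → π⊥ ≈ (+1.58579, -0.41421); max(|x|,|y|,|x±y|/√2) = 1.58579 > 1 ⇒ ∉ W
candidate 4: n = (1, 0, 1, -1) → π⊥ ≈ (+0.29289, -1.70711); max(|x|,|y|,|x±y|/√2) = 1.70711 > 1 ⇒ ∉ W
candidate 5: n = (0, -1, -1, -1) → π⊥ ≈ (+0.00000, -0.41421); max(|x|,|y|,|x±y|/√2) = 0.41421 ≤ 1 ⇒ ∈ W

1, 5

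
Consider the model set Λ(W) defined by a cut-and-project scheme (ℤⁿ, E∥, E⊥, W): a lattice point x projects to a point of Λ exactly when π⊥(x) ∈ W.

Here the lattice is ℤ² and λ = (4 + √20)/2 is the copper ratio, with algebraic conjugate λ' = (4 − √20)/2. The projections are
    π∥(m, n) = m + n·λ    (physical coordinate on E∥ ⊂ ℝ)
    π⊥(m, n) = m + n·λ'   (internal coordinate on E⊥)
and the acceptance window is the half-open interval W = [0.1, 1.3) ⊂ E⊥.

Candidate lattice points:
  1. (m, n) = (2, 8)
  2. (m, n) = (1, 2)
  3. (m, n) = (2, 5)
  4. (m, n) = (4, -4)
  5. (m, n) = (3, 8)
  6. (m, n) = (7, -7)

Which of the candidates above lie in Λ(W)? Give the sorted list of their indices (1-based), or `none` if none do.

1, 2, 3, 5

λ' = (4−√20)/2 ≈ -0.2361.
#1 (2,8): internal coord 2 + (8)·λ' = +0.1115; +0.1115 ∈ [0.1, 1.3) → IN Λ
#2 (1,2): internal coord 1 + (2)·λ' = +0.5279; +0.5279 ∈ [0.1, 1.3) → IN Λ
#3 (2,5): internal coord 2 + (5)·λ' = +0.8197; +0.8197 ∈ [0.1, 1.3) → IN Λ
#4 (4,-4): internal coord 4 + (-4)·λ' = +4.9443; +4.9443 ∉ [0.1, 1.3) → out
#5 (3,8): internal coord 3 + (8)·λ' = +1.1115; +1.1115 ∈ [0.1, 1.3) → IN Λ
#6 (7,-7): internal coord 7 + (-7)·λ' = +8.6525; +8.6525 ∉ [0.1, 1.3) → out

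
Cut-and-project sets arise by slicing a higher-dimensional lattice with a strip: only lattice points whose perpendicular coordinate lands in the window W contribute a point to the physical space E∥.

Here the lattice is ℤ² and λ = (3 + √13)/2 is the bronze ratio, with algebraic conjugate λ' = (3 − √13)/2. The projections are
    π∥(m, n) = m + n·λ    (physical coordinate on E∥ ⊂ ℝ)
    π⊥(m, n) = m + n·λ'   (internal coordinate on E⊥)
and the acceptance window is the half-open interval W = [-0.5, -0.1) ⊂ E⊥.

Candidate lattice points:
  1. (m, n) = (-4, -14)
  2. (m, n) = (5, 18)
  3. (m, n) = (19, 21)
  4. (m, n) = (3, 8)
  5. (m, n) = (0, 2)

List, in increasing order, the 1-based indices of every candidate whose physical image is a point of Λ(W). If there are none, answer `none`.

2

Numerically λ ≈ 3.302776 and λ' = −1/λ ≈ -0.302776.
[1] lift (-4,-14): star map gives 0.238859; window check -0.5 ≤ 0.238859 < -0.1 is false → out
[2] lift (5,18): star map gives -0.449961; window check -0.5 ≤ -0.449961 < -0.1 is true → IN Λ
[3] lift (19,21): star map gives 12.641712; window check -0.5 ≤ 12.641712 < -0.1 is false → out
[4] lift (3,8): star map gives 0.577795; window check -0.5 ≤ 0.577795 < -0.1 is false → out
[5] lift (0,2): star map gives -0.605551; window check -0.5 ≤ -0.605551 < -0.1 is false → out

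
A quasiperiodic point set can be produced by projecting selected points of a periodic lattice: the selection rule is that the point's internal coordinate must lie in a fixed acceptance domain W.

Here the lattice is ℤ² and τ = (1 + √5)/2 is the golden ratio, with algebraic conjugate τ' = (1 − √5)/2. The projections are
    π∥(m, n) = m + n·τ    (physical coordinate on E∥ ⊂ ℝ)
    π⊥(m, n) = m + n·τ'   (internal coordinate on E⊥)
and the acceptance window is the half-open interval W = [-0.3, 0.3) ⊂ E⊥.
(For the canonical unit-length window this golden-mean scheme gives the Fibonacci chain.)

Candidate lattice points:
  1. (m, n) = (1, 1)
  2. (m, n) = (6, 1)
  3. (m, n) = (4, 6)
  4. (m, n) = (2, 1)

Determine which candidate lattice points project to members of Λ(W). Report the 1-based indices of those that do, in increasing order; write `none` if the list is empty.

3

Compute τ' = (1−√5)/2 = -0.61803, so π⊥(m,n) = m -0.61803·n.
candidate 1: (m,n)=(1,1) → π∥ = 1+1·τ ≈ 2.61803, π⊥ = 1+1·τ' ≈ 0.38197 ∉ [-0.3, 0.3) ⇒ out
candidate 2: (m,n)=(6,1) → π∥ = 6+1·τ ≈ 7.61803, π⊥ = 6+1·τ' ≈ 5.38197 ∉ [-0.3, 0.3) ⇒ out
candidate 3: (m,n)=(4,6) → π∥ = 4+6·τ ≈ 13.70820, π⊥ = 4+6·τ' ≈ 0.29180 ∈ [-0.3, 0.3) ⇒ IN Λ
candidate 4: (m,n)=(2,1) → π∥ = 2+1·τ ≈ 3.61803, π⊥ = 2+1·τ' ≈ 1.38197 ∉ [-0.3, 0.3) ⇒ out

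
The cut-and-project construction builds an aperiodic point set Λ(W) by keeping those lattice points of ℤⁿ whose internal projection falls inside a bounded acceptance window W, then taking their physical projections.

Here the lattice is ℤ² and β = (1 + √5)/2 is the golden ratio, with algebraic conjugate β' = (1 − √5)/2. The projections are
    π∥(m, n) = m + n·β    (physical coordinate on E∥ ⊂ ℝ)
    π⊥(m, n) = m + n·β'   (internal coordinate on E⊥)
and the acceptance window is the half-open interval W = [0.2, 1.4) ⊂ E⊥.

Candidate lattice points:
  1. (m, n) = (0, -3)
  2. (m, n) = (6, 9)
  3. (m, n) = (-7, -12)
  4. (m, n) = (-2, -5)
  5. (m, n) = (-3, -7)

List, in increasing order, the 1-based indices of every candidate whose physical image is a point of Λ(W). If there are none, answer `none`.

2, 3, 4, 5

Numerically β ≈ 1.6180 and β' = −1/β ≈ -0.6180.
candidate 1: (m,n)=(0,-3) → π∥ = 0-3·β ≈ -4.8541, π⊥ = 0-3·β' ≈ 1.8541 ∉ [0.2, 1.4) ⇒ out
candidate 2: (m,n)=(6,9) → π∥ = 6+9·β ≈ 20.5623, π⊥ = 6+9·β' ≈ 0.4377 ∈ [0.2, 1.4) ⇒ IN Λ
candidate 3: (m,n)=(-7,-12) → π∥ = -7-12·β ≈ -26.4164, π⊥ = -7-12·β' ≈ 0.4164 ∈ [0.2, 1.4) ⇒ IN Λ
candidate 4: (m,n)=(-2,-5) → π∥ = -2-5·β ≈ -10.0902, π⊥ = -2-5·β' ≈ 1.0902 ∈ [0.2, 1.4) ⇒ IN Λ
candidate 5: (m,n)=(-3,-7) → π∥ = -3-7·β ≈ -14.3262, π⊥ = -3-7·β' ≈ 1.3262 ∈ [0.2, 1.4) ⇒ IN Λ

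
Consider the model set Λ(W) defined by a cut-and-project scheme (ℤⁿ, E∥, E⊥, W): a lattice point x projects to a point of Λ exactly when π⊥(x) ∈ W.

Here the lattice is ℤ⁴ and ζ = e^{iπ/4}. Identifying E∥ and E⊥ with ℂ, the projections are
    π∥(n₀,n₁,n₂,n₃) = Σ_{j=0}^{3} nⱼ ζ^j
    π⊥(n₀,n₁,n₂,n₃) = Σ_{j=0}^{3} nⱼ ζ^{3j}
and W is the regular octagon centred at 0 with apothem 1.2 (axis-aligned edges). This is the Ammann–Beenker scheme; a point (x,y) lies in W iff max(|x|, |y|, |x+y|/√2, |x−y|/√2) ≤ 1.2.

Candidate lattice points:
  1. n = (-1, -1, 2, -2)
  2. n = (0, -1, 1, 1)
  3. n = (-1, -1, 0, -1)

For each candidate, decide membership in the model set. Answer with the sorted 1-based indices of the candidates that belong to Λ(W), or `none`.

π⊥(n) = n₀ + n₁ζ³ + n₂ζ⁶ + n₃ζ⁹ where ζ = e^{iπ/4}.
candidate 1: n = (-1, -1, 2, -2) → π⊥ ≈ (-1.707107, -4.121320); max(|x|,|y|,|x±y|/√2) = 4.121320 > 1.2 ⇒ ∉ W
candidate 2: n = (0, -1, 1, 1) → π⊥ ≈ (+1.414214, -1.000000); max(|x|,|y|,|x±y|/√2) = 1.707107 > 1.2 ⇒ ∉ W
candidate 3: n = (-1, -1, 0, -1) → π⊥ ≈ (-1.000000, -1.414214); max(|x|,|y|,|x±y|/√2) = 1.707107 > 1.2 ⇒ ∉ W

none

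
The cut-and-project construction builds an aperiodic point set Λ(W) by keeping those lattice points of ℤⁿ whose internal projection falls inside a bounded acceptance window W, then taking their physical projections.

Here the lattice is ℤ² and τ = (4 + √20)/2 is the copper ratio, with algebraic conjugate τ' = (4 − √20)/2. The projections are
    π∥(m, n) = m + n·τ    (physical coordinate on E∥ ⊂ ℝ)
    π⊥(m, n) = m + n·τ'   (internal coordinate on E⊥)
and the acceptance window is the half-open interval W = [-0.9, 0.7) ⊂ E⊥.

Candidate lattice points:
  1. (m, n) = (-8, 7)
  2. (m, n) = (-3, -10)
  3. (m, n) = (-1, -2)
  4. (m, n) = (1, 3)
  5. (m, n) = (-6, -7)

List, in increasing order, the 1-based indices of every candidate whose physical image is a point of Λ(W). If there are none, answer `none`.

τ' = (4−√20)/2 ≈ -0.236068.
candidate 1: (m,n)=(-8,7) → π∥ = -8+7·τ ≈ 21.652476, π⊥ = -8+7·τ' ≈ -9.652476 ∉ [-0.9, 0.7) ⇒ out
candidate 2: (m,n)=(-3,-10) → π∥ = -3-10·τ ≈ -45.360680, π⊥ = -3-10·τ' ≈ -0.639320 ∈ [-0.9, 0.7) ⇒ IN Λ
candidate 3: (m,n)=(-1,-2) → π∥ = -1-2·τ ≈ -9.472136, π⊥ = -1-2·τ' ≈ -0.527864 ∈ [-0.9, 0.7) ⇒ IN Λ
candidate 4: (m,n)=(1,3) → π∥ = 1+3·τ ≈ 13.708204, π⊥ = 1+3·τ' ≈ 0.291796 ∈ [-0.9, 0.7) ⇒ IN Λ
candidate 5: (m,n)=(-6,-7) → π∥ = -6-7·τ ≈ -35.652476, π⊥ = -6-7·τ' ≈ -4.347524 ∉ [-0.9, 0.7) ⇒ out

2, 3, 4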